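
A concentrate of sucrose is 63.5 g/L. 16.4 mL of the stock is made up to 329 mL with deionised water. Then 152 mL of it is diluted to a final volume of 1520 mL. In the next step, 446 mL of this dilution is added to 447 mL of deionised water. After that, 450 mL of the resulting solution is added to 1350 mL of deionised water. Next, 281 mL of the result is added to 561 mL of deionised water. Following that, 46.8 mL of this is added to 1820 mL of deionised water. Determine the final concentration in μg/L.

Overall dilution factor = 20.06 × 10 × 2.002 × 4 × 2.996 × 39.89 = 1.92 × 10⁵.
63.5 g/L / 1.92 × 10⁵ = 3.31 × 10⁻⁴ g/L = 331 μg/L.

331 μg/L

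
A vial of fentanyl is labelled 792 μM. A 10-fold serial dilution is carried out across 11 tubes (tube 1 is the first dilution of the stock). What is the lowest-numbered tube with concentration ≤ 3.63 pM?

Tube n has concentration 792 μM / 10ⁿ.
Need 10ⁿ ≥ 792 μM / 3.63 pM = 2.18 × 10⁸, so n ≥ 8.34.
First such tube: n = 9.

tube 9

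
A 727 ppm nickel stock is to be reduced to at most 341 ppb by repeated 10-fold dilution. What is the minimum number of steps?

Need 10ⁿ ≥ 2132, so n ≥ log(2132)/log(10) = 3.33.
Minimum whole steps: n = 4.

4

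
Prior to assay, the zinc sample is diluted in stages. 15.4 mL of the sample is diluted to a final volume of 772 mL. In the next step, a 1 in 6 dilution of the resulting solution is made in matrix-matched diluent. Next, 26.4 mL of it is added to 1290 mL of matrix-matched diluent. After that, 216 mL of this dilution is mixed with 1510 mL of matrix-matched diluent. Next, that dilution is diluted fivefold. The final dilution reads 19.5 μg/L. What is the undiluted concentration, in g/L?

11.7 g/L

Overall dilution factor = 50.13 × 6 × 49.86 × 7.991 × 5 = 5.99 × 10⁵.
Original = 19.5 μg/L × 5.99 × 10⁵ = 1.17 × 10⁷ μg/L = 11.7 g/L.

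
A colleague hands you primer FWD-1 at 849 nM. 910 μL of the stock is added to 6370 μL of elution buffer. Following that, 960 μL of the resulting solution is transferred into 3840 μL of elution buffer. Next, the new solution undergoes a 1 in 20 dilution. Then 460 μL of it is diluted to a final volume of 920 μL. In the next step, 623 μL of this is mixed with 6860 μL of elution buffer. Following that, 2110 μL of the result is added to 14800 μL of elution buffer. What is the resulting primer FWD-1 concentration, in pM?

5.51 pM

Overall dilution factor = 8 × 5 × 20 × 2 × 12.01 × 8.014 = 1.54 × 10⁵.
849 nM / 1.54 × 10⁵ = 5.51 × 10⁻³ nM = 5.51 pM.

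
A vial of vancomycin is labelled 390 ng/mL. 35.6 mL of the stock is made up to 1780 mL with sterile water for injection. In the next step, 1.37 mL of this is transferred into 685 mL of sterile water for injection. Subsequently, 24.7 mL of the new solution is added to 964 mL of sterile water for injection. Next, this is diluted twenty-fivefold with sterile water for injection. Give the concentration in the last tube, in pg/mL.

Overall dilution factor = 50 × 501 × 40.03 × 25 = 2.51 × 10⁷.
390 ng/mL / 2.51 × 10⁷ = 1.56 × 10⁻⁵ ng/mL = 0.0156 pg/mL.

0.0156 pg/mL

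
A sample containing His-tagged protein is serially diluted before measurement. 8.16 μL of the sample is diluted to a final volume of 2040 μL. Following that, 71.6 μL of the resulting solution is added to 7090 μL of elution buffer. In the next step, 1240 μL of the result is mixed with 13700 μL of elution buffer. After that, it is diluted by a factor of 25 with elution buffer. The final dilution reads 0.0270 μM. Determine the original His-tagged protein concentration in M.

Overall dilution factor = 250 × 100.0 × 12.05 × 25 = 7.53 × 10⁶.
Original = 0.0270 μM × 7.53 × 10⁶ = 2.03 × 10⁵ μM = 0.203 M.

0.203 M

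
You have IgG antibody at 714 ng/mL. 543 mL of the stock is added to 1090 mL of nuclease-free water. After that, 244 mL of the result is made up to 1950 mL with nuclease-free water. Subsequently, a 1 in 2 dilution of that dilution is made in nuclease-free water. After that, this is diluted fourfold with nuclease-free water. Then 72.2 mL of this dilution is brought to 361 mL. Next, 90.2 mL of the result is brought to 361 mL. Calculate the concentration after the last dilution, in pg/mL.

Overall dilution factor = 3.007 × 7.992 × 2 × 4 × 5 × 4.002 = 3848.
714 ng/mL / 3848 = 0.186 ng/mL = 186 pg/mL.

186 pg/mL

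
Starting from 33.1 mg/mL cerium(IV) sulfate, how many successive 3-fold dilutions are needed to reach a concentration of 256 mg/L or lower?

5

Need 3ⁿ ≥ 129, so n ≥ log(129)/log(3) = 4.43.
Minimum whole steps: n = 5.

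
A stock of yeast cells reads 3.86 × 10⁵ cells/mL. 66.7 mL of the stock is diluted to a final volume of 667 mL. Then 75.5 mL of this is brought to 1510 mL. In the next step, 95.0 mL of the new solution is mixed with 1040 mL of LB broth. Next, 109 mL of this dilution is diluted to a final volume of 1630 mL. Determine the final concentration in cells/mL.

Overall dilution factor = 10 × 20 × 11.95 × 14.95 = 3.57 × 10⁴.
3.86 × 10⁵ cells/mL / 3.57 × 10⁴ = 10.8 cells/mL.

10.8 cells/mL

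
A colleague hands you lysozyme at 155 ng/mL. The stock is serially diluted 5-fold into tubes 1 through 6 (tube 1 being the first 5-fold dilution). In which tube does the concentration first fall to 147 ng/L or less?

Tube n has concentration 155 ng/mL / 5ⁿ.
Need 5ⁿ ≥ 155 ng/mL / 147 ng/L = 1054, so n ≥ 4.32.
First such tube: n = 5.

tube 5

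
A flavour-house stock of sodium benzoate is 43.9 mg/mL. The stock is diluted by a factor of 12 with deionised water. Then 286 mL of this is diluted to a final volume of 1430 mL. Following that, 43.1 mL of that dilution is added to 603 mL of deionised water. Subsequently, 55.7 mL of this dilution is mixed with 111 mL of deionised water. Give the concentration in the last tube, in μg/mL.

Overall dilution factor = 12 × 5 × 14.99 × 2.993 = 2692.
43.9 mg/mL / 2692 = 0.0163 mg/mL = 16.3 μg/mL.

16.3 μg/mL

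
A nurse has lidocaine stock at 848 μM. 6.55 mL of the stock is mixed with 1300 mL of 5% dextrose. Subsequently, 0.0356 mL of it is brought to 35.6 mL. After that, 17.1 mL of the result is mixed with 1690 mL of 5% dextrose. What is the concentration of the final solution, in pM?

42.6 pM

Overall dilution factor = 199.5 × 1000 × 99.83 = 1.99 × 10⁷.
848 μM / 1.99 × 10⁷ = 4.26 × 10⁻⁵ μM = 42.6 pM.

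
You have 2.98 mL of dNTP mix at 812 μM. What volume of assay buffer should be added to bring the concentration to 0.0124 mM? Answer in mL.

0.0124 mM = 12.4 μM.
V₂ = C₁V₁/C₂ = 812 × 2.98 / 12.4 = 195 mL.
Diluent to add = V₂ − V₁ = 195 − 2.98 = 192 mL.

192 mL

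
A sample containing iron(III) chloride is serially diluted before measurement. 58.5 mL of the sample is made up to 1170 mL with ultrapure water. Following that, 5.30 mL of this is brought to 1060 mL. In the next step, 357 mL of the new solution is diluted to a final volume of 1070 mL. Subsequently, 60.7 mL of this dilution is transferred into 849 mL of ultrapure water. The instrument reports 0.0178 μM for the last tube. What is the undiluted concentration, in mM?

Overall dilution factor = 20 × 200 × 2.997 × 14.99 = 1.80 × 10⁵.
Original = 0.0178 μM × 1.80 × 10⁵ = 3198 μM = 3.20 mM.

3.20 mM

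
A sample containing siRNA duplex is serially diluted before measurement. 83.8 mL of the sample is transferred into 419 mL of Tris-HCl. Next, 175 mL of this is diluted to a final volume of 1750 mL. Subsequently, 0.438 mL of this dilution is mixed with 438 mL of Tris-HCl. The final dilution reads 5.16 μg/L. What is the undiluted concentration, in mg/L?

310 mg/L

Overall dilution factor = 6 × 10 × 1001 = 6.01 × 10⁴.
Original = 5.16 μg/L × 6.01 × 10⁴ = 3.10 × 10⁵ μg/L = 310 mg/L.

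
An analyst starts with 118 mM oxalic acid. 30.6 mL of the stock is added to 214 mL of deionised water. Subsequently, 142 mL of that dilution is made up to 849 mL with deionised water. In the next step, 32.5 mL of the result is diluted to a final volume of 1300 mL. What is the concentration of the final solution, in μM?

61.7 μM

Overall dilution factor = 7.993 × 5.979 × 40 = 1912.
118 mM / 1912 = 0.0617 mM = 61.7 μM.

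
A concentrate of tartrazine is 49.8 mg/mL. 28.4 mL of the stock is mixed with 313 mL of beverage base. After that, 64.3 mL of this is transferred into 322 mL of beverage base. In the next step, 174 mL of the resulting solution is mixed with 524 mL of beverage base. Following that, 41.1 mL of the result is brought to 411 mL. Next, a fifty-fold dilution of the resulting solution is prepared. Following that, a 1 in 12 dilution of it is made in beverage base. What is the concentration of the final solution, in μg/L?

28.6 μg/L

Overall dilution factor = 12.02 × 6.008 × 4.011 × 10 × 50 × 12 = 1.74 × 10⁶.
49.8 mg/mL / 1.74 × 10⁶ = 2.86 × 10⁻⁵ mg/mL = 28.6 μg/L.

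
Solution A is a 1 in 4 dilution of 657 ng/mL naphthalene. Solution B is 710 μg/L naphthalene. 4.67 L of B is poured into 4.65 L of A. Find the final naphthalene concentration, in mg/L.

0.438 mg/L

C_A = 657 ng/mL / 4 = 164 ng/mL.
C_B = 710 μg/L = 710 ng/mL.
C_mix = (C_A·V_A + C_B·V_B)/(V_A + V_B) = (164×4.65 + 710×4.67) / 9.320 = 438 ng/mL = 0.438 mg/L.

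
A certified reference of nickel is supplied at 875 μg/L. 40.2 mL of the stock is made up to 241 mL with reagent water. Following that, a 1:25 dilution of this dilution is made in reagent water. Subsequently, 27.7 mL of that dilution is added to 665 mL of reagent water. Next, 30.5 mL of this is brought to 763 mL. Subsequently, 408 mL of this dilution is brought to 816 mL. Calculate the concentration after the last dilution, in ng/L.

Overall dilution factor = 5.995 × 25 × 25.01 × 25.02 × 2 = 1.88 × 10⁵.
875 μg/L / 1.88 × 10⁵ = 4.67 × 10⁻³ μg/L = 4.67 ng/L.

4.67 ng/L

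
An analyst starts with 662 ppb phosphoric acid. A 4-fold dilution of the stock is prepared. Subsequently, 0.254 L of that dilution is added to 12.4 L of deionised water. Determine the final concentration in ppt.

Overall dilution factor = 4 × 49.82 = 199.
662 ppb / 199 = 3.32 ppb = 3320 ppt.

3320 ppt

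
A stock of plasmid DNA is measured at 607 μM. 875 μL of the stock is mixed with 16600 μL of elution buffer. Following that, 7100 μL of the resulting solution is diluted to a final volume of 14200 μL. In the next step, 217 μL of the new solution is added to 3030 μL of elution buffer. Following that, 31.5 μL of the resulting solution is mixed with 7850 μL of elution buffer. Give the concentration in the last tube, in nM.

Overall dilution factor = 19.97 × 2 × 14.96 × 250.2 = 1.50 × 10⁵.
607 μM / 1.50 × 10⁵ = 4.06 × 10⁻³ μM = 4.06 nM.

4.06 nM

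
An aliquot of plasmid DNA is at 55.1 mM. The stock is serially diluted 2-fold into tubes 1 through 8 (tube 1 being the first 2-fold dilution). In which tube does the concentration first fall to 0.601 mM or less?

Tube n has concentration 55.1 mM / 2ⁿ.
Need 2ⁿ ≥ 55.1 mM / 0.601 mM = 91.7, so n ≥ 6.52.
First such tube: n = 7.

tube 7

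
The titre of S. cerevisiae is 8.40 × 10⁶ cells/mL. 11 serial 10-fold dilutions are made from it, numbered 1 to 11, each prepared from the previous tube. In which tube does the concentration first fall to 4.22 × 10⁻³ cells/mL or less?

Tube n has concentration 8.40 × 10⁶ cells/mL / 10ⁿ.
Need 10ⁿ ≥ 8.40 × 10⁶ cells/mL / 4.22 × 10⁻³ cells/mL = 1.99 × 10⁹, so n ≥ 9.30.
First such tube: n = 10.

tube 10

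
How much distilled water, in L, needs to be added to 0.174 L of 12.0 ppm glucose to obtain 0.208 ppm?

9.86 L

V₂ = C₁V₁/C₂ = 12.0 × 0.174 / 0.208 = 10.0 L.
Diluent to add = V₂ − V₁ = 10.0 − 0.174 = 9.86 L.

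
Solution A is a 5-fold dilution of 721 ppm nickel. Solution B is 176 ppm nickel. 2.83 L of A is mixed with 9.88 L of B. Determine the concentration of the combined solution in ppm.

C_A = 721 ppm / 5 = 144 ppm.
C_mix = (C_A·V_A + C_B·V_B)/(V_A + V_B) = (144×2.83 + 176×9.88) / 12.71 = 169 ppm.

169 ppm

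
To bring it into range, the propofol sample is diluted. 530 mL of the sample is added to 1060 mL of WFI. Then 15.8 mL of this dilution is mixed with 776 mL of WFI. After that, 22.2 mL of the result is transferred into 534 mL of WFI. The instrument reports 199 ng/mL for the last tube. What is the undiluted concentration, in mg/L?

750 mg/L

Overall dilution factor = 3 × 50.11 × 25.05 = 3767.
Original = 199 ng/mL × 3767 = 7.50 × 10⁵ ng/mL = 750 mg/L.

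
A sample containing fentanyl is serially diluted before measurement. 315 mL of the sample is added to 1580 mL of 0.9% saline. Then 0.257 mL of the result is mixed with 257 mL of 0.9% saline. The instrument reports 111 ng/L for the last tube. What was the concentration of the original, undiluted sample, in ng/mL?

Overall dilution factor = 6.016 × 1001 = 6022.
Original = 111 ng/L × 6022 = 6.68 × 10⁵ ng/L = 668 ng/mL.

668 ng/mL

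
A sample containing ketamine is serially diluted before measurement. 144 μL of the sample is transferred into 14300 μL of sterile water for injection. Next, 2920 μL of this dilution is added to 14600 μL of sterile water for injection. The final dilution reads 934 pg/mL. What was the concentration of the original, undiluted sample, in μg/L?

Overall dilution factor = 100.3 × 6 = 602.
Original = 934 pg/mL × 602 = 5.62 × 10⁵ pg/mL = 562 μg/L.

562 μg/L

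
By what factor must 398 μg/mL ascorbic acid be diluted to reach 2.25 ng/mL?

1.77 × 10⁵

Factor = C₀/C_target = 398 μg/mL / 2.25 ng/mL = 1.77 × 10⁵.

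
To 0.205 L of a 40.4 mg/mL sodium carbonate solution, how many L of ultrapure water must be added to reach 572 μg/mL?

572 μg/mL = 0.572 mg/mL.
V₂ = C₁V₁/C₂ = 40.4 × 0.205 / 0.572 = 14.5 L.
Diluent to add = V₂ − V₁ = 14.5 − 0.205 = 14.3 L.

14.3 L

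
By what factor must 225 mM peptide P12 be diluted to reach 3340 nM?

6.74 × 10⁴

Factor = C₀/C_target = 225 mM / 3340 nM = 6.74 × 10⁴.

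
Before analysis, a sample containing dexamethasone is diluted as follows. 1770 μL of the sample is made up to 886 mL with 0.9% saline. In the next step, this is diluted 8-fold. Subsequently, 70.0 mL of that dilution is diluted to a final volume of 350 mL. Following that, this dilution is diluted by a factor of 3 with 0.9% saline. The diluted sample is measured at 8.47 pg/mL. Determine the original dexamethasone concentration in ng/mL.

509 ng/mL

Overall dilution factor = 500.6 × 8 × 5 × 3 = 6.01 × 10⁴.
Original = 8.47 pg/mL × 6.01 × 10⁴ = 5.09 × 10⁵ pg/mL = 509 ng/mL.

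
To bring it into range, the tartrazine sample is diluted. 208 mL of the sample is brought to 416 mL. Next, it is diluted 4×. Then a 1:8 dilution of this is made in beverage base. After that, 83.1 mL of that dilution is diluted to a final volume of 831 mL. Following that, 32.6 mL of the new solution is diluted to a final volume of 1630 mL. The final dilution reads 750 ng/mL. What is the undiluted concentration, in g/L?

Overall dilution factor = 2 × 4 × 8 × 10 × 50 = 3.20 × 10⁴.
Original = 750 ng/mL × 3.20 × 10⁴ = 2.40 × 10⁷ ng/mL = 24.0 g/L.

24.0 g/L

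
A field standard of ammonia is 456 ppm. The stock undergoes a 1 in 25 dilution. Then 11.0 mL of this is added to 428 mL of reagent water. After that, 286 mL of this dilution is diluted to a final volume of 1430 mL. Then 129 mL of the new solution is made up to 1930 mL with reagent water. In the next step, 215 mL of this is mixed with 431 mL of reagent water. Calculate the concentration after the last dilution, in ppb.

2.03 ppb

Overall dilution factor = 25 × 39.91 × 5 × 14.96 × 3.005 = 2.24 × 10⁵.
456 ppm / 2.24 × 10⁵ = 2.03 × 10⁻³ ppm = 2.03 ppb.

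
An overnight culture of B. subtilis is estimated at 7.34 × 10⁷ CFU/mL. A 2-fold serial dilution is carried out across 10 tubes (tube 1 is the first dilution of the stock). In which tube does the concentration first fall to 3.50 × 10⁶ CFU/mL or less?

tube 5

Tube n has concentration 7.34 × 10⁷ CFU/mL / 2ⁿ.
Need 2ⁿ ≥ 7.34 × 10⁷ CFU/mL / 3.50 × 10⁶ CFU/mL = 21.0, so n ≥ 4.39.
First such tube: n = 5.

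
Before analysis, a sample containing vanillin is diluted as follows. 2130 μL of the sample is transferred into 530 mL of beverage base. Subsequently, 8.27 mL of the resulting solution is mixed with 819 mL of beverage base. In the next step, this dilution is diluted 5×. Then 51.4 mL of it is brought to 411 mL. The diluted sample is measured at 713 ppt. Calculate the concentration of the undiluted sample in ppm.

Overall dilution factor = 249.8 × 100.0 × 5 × 7.996 = 9.99 × 10⁵.
Original = 713 ppt × 9.99 × 10⁵ = 7.12 × 10⁸ ppt = 712 ppm.

712 ppm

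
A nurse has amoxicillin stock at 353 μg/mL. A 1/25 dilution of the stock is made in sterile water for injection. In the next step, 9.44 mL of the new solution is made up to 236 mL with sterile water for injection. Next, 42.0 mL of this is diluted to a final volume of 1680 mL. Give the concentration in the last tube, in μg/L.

Overall dilution factor = 25 × 25 × 40 = 2.50 × 10⁴.
353 μg/mL / 2.50 × 10⁴ = 0.0141 μg/mL = 14.1 μg/L.

14.1 μg/L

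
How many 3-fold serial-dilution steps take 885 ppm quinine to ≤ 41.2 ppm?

3

Need 3ⁿ ≥ 21.5, so n ≥ log(21.5)/log(3) = 2.79.
Minimum whole steps: n = 3.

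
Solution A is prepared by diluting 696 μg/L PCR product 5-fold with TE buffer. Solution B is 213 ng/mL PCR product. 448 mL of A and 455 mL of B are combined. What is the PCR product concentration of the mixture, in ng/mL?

176 ng/mL

C_A = 696 μg/L / 5 = 139 μg/L.
C_B = 213 ng/mL = 213 μg/L.
C_mix = (C_A·V_A + C_B·V_B)/(V_A + V_B) = (139×448 + 213×455) / 903.0 = 176 μg/L = 176 ng/mL.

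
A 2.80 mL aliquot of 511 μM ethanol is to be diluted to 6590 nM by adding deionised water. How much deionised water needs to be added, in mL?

214 mL

6590 nM = 6.59 μM.
V₂ = C₁V₁/C₂ = 511 × 2.80 / 6.59 = 217 mL.
Diluent to add = V₂ − V₁ = 217 − 2.80 = 214 mL.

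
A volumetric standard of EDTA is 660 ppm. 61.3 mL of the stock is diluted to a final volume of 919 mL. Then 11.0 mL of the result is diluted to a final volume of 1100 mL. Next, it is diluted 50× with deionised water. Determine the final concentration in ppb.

Overall dilution factor = 14.99 × 100 × 50 = 7.50 × 10⁴.
660 ppm / 7.50 × 10⁴ = 8.80 × 10⁻³ ppm = 8.80 ppb.

8.80 ppb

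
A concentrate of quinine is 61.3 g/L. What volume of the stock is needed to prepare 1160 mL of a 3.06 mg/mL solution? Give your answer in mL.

3.06 mg/mL = 3.06 g/L.
V₁ = C₂V₂/C₁ = 3.06 × 1160 / 61.3 = 57.9 mL.

57.9 mL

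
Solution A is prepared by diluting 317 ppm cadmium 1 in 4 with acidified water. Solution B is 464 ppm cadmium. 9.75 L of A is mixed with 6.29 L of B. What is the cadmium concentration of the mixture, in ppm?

C_A = 317 ppm / 4 = 79.2 ppm.
C_mix = (C_A·V_A + C_B·V_B)/(V_A + V_B) = (79.2×9.75 + 464×6.29) / 16.04 = 230 ppm.

230 ppm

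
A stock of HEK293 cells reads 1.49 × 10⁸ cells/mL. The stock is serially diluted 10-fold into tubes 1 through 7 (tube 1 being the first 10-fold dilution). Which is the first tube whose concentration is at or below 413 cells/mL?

tube 6

Tube n has concentration 1.49 × 10⁸ cells/mL / 10ⁿ.
Need 10ⁿ ≥ 1.49 × 10⁸ cells/mL / 413 cells/mL = 3.61 × 10⁵, so n ≥ 5.56.
First such tube: n = 6.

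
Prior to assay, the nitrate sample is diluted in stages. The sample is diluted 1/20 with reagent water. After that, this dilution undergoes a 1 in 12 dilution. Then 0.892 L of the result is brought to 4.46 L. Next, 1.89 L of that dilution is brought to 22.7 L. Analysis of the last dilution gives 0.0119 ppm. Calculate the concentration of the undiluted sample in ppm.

Overall dilution factor = 20 × 12 × 5 × 12.01 = 1.44 × 10⁴.
Original = 0.0119 ppm × 1.44 × 10⁴ = 172 ppm.

172 ppm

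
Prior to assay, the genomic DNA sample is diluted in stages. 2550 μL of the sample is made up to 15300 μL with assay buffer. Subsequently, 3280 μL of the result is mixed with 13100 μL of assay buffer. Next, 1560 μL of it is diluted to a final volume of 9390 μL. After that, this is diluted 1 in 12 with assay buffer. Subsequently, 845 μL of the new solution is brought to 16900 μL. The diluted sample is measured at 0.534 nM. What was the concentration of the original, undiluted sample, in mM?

Overall dilution factor = 6 × 4.994 × 6.019 × 12 × 20 = 4.33 × 10⁴.
Original = 0.534 nM × 4.33 × 10⁴ = 2.31 × 10⁴ nM = 0.0231 mM.

0.0231 mM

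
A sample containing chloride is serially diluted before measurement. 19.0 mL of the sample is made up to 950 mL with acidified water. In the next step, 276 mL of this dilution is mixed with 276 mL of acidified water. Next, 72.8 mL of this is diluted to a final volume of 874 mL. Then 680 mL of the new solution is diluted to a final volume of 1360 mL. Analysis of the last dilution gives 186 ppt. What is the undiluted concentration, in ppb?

447 ppb

Overall dilution factor = 50 × 2 × 12.01 × 2 = 2401.
Original = 186 ppt × 2401 = 4.47 × 10⁵ ppt = 447 ppb.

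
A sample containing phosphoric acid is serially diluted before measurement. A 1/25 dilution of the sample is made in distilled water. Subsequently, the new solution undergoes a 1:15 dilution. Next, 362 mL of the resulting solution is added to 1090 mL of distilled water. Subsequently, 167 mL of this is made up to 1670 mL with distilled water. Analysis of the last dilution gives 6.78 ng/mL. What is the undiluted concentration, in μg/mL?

102 μg/mL

Overall dilution factor = 25 × 15 × 4.011 × 10 = 1.50 × 10⁴.
Original = 6.78 ng/mL × 1.50 × 10⁴ = 1.02 × 10⁵ ng/mL = 102 μg/mL.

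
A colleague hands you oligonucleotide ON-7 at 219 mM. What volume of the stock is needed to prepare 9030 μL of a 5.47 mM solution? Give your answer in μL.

226 μL

V₁ = C₂V₂/C₁ = 5.47 × 9030 / 219 = 226 μL.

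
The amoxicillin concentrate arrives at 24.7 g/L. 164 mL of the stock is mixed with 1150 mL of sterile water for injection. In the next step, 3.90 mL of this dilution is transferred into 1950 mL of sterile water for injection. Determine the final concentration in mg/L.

Overall dilution factor = 8.012 × 501 = 4014.
24.7 g/L / 4014 = 6.15 × 10⁻³ g/L = 6.15 mg/L.

6.15 mg/L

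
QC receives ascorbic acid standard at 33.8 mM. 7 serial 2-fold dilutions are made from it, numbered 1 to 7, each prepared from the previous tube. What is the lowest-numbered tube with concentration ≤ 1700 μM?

Tube n has concentration 33.8 mM / 2ⁿ.
Need 2ⁿ ≥ 33.8 mM / 1700 μM = 19.9, so n ≥ 4.31.
First such tube: n = 5.

tube 5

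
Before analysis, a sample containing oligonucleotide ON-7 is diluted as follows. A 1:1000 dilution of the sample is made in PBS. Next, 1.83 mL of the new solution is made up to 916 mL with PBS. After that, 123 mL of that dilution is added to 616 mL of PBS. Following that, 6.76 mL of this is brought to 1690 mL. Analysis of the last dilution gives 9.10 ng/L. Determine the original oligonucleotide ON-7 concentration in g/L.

6.84 g/L

Overall dilution factor = 1000 × 500.5 × 6.008 × 250 = 7.52 × 10⁸.
Original = 9.10 ng/L × 7.52 × 10⁸ = 6.84 × 10⁹ ng/L = 6.84 g/L.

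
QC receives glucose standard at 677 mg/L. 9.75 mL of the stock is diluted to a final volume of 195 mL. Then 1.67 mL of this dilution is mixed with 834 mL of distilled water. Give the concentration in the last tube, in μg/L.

Overall dilution factor = 20 × 500.4 = 1.00 × 10⁴.
677 mg/L / 1.00 × 10⁴ = 0.0676 mg/L = 67.6 μg/L.

67.6 μg/L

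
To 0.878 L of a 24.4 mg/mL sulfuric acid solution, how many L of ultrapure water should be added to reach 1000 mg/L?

20.5 L

1000 mg/L = 1.00 mg/mL.
V₂ = C₁V₁/C₂ = 24.4 × 0.878 / 1.00 = 21.4 L.
Diluent to add = V₂ − V₁ = 21.4 − 0.878 = 20.5 L.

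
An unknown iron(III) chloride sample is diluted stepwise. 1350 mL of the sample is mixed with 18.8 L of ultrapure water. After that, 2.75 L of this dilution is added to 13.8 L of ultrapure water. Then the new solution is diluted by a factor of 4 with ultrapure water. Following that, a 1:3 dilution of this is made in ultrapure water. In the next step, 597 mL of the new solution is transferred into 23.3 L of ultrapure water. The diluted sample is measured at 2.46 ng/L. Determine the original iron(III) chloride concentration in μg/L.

106 μg/L

Overall dilution factor = 14.93 × 6.018 × 4 × 3 × 40.03 = 4.31 × 10⁴.
Original = 2.46 ng/L × 4.31 × 10⁴ = 1.06 × 10⁵ ng/L = 106 μg/L.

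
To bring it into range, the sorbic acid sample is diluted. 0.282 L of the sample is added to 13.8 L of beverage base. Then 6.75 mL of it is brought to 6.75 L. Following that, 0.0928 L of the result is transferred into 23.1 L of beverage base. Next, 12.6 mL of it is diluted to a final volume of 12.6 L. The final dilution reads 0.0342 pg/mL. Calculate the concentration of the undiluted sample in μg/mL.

Overall dilution factor = 49.94 × 1000 × 249.9 × 1000 = 1.25 × 10¹⁰.
Original = 0.0342 pg/mL × 1.25 × 10¹⁰ = 4.27 × 10⁸ pg/mL = 427 μg/mL.

427 μg/mL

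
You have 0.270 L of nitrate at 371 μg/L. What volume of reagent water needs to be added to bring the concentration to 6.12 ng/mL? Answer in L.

16.1 L

6.12 ng/mL = 6.12 μg/L.
V₂ = C₁V₁/C₂ = 371 × 0.270 / 6.12 = 16.4 L.
Diluent to add = V₂ − V₁ = 16.4 − 0.270 = 16.1 L.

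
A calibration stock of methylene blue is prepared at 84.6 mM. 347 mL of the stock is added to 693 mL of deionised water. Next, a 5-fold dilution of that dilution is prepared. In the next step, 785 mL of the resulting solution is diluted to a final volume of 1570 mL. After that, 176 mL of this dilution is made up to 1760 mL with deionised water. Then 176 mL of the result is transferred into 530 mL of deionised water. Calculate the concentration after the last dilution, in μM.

70.4 μM

Overall dilution factor = 2.997 × 5 × 2 × 10 × 4.011 = 1202.
84.6 mM / 1202 = 0.0704 mM = 70.4 μM.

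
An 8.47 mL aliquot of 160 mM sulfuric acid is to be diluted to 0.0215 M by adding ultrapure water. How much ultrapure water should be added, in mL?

54.6 mL

0.0215 M = 21.5 mM.
V₂ = C₁V₁/C₂ = 160 × 8.47 / 21.5 = 63.0 mL.
Diluent to add = V₂ − V₁ = 63.0 − 8.47 = 54.6 mL.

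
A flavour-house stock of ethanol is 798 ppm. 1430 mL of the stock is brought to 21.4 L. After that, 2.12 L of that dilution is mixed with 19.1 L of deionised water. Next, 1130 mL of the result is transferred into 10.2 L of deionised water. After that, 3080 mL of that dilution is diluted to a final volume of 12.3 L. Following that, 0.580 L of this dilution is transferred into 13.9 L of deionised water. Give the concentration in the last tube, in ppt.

Overall dilution factor = 14.97 × 10.01 × 10.03 × 3.994 × 24.97 = 1.50 × 10⁵.
798 ppm / 1.50 × 10⁵ = 5.33 × 10⁻³ ppm = 5330 ppt.

5330 ppt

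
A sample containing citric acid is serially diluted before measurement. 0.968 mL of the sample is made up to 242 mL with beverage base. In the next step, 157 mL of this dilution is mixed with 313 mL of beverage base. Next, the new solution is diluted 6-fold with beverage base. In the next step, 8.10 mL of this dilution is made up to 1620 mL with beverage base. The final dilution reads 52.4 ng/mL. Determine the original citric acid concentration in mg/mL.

Overall dilution factor = 250 × 2.994 × 6 × 200 = 8.98 × 10⁵.
Original = 52.4 ng/mL × 8.98 × 10⁵ = 4.71 × 10⁷ ng/mL = 47.1 mg/mL.

47.1 mg/mL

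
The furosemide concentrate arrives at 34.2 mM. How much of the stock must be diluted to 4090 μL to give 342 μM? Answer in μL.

342 μM = 0.342 mM.
V₁ = C₂V₂/C₁ = 0.342 × 4090 / 34.2 = 40.9 μL.

40.9 μL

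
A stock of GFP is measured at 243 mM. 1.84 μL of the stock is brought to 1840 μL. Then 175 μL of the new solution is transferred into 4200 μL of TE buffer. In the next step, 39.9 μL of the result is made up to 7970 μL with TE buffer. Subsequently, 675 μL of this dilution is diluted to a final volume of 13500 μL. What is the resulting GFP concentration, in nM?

Overall dilution factor = 1000 × 25 × 199.7 × 20 = 9.99 × 10⁷.
243 mM / 9.99 × 10⁷ = 2.43 × 10⁻⁶ mM = 2.43 nM.

2.43 nM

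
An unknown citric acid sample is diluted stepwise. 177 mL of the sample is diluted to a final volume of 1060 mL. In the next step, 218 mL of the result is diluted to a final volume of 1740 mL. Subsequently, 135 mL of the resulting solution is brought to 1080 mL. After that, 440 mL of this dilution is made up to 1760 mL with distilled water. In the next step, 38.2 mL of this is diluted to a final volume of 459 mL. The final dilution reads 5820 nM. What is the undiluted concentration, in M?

Overall dilution factor = 5.989 × 7.982 × 8 × 4 × 12.02 = 1.84 × 10⁴.
Original = 5820 nM × 1.84 × 10⁴ = 1.07 × 10⁸ nM = 0.107 M.

0.107 M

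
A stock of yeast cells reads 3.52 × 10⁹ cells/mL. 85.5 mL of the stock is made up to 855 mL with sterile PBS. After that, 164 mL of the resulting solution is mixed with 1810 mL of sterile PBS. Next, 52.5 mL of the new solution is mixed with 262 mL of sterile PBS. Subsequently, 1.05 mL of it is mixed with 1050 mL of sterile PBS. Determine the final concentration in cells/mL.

4880 cells/mL

Overall dilution factor = 10 × 12.04 × 5.990 × 1001 = 7.22 × 10⁵.
3.52 × 10⁹ cells/mL / 7.22 × 10⁵ = 4880 cells/mL.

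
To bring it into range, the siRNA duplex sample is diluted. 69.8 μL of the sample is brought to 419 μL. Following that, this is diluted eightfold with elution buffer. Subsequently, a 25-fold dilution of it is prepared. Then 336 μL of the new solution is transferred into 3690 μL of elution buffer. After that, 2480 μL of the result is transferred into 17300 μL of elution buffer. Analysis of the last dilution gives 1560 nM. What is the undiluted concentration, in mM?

179 mM

Overall dilution factor = 6.003 × 8 × 25 × 11.98 × 7.976 = 1.15 × 10⁵.
Original = 1560 nM × 1.15 × 10⁵ = 1.79 × 10⁸ nM = 179 mM.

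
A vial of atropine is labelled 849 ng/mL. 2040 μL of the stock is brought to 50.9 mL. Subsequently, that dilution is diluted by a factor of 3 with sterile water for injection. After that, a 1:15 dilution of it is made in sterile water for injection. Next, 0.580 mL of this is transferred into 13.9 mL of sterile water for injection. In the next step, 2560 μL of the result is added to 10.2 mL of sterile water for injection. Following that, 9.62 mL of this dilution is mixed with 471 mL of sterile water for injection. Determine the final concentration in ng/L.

Overall dilution factor = 24.95 × 3 × 15 × 24.97 × 4.984 × 49.96 = 6.98 × 10⁶.
849 ng/mL / 6.98 × 10⁶ = 1.22 × 10⁻⁴ ng/mL = 0.122 ng/L.

0.122 ng/L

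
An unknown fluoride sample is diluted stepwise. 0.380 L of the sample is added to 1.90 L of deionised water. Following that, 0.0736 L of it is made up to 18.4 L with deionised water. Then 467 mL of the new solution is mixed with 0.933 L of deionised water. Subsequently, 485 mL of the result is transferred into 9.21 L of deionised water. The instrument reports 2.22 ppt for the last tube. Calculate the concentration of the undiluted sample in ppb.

Overall dilution factor = 6 × 250 × 2.998 × 19.99 = 8.99 × 10⁴.
Original = 2.22 ppt × 8.99 × 10⁴ = 2.00 × 10⁵ ppt = 200 ppb.

200 ppb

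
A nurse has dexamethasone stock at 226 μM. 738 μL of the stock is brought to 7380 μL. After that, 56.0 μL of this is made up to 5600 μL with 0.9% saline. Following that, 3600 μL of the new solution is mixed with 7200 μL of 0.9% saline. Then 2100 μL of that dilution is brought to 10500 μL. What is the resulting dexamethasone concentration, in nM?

15.1 nM

Overall dilution factor = 10 × 100 × 3 × 5 = 1.50 × 10⁴.
226 μM / 1.50 × 10⁴ = 0.0151 μM = 15.1 nM.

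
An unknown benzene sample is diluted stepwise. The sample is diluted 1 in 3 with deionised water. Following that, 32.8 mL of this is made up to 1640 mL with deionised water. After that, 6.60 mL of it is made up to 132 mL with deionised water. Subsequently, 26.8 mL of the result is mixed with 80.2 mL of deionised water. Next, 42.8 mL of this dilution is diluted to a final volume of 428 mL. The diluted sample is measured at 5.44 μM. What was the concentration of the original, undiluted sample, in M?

Overall dilution factor = 3 × 50 × 20 × 3.993 × 10 = 1.20 × 10⁵.
Original = 5.44 μM × 1.20 × 10⁵ = 6.52 × 10⁵ μM = 0.652 M.

0.652 M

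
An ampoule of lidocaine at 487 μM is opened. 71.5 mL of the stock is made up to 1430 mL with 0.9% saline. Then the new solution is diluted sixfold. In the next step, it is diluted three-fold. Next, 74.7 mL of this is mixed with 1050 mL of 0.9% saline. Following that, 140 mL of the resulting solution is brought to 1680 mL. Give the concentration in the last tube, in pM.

7490 pM

Overall dilution factor = 20 × 6 × 3 × 15.06 × 12 = 6.50 × 10⁴.
487 μM / 6.50 × 10⁴ = 7.49 × 10⁻³ μM = 7490 pM.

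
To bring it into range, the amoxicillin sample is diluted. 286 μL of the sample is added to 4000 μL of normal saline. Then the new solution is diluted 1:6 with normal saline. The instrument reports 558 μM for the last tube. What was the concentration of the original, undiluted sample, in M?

0.0502 M

Overall dilution factor = 14.99 × 6 = 89.9.
Original = 558 μM × 89.9 = 5.02 × 10⁴ μM = 0.0502 M.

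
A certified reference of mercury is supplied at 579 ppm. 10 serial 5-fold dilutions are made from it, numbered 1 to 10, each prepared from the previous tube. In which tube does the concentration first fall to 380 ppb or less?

tube 5

Tube n has concentration 579 ppm / 5ⁿ.
Need 5ⁿ ≥ 579 ppm / 380 ppb = 1524, so n ≥ 4.55.
First such tube: n = 5.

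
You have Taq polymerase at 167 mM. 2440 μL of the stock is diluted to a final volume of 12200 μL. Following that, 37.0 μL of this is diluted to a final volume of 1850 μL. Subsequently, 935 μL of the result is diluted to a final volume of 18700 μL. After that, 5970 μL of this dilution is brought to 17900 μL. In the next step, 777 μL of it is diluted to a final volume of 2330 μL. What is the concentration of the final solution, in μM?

3.71 μM

Overall dilution factor = 5 × 50 × 20 × 2.998 × 2.999 = 4.50 × 10⁴.
167 mM / 4.50 × 10⁴ = 3.71 × 10⁻³ mM = 3.71 μM.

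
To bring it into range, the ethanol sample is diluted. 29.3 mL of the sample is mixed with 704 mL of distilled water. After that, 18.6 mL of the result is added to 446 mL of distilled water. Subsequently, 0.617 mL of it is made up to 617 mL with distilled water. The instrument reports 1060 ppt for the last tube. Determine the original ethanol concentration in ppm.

Overall dilution factor = 25.03 × 24.98 × 1000 = 6.25 × 10⁵.
Original = 1060 ppt × 6.25 × 10⁵ = 6.63 × 10⁸ ppt = 663 ppm.

663 ppm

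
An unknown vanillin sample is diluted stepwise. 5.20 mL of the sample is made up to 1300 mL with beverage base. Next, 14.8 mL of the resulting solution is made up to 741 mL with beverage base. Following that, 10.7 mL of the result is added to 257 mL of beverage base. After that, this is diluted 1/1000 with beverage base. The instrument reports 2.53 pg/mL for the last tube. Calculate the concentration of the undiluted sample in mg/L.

792 mg/L

Overall dilution factor = 250 × 50.07 × 25.02 × 1000 = 3.13 × 10⁸.
Original = 2.53 pg/mL × 3.13 × 10⁸ = 7.92 × 10⁸ pg/mL = 792 mg/L.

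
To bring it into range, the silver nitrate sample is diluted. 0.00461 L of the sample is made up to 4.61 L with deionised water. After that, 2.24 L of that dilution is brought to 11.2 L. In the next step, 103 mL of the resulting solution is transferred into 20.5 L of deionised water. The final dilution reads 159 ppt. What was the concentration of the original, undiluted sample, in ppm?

159 ppm

Overall dilution factor = 1000 × 5 × 200.0 = 1.00 × 10⁶.
Original = 159 ppt × 1.00 × 10⁶ = 1.59 × 10⁸ ppt = 159 ppm.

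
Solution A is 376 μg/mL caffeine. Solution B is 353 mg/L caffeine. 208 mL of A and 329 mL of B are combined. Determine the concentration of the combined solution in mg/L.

C_B = 353 mg/L = 353 μg/mL.
C_mix = (C_A·V_A + C_B·V_B)/(V_A + V_B) = (376×208 + 353×329) / 537.0 = 362 μg/mL = 362 mg/L.

362 mg/L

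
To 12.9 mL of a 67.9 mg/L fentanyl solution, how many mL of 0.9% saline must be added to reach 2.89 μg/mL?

290 mL

2.89 μg/mL = 2.89 mg/L.
V₂ = C₁V₁/C₂ = 67.9 × 12.9 / 2.89 = 303 mL.
Diluent to add = V₂ − V₁ = 303 − 12.9 = 290 mL.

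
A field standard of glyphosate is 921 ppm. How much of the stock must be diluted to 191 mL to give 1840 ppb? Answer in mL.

0.382 mL

1840 ppb = 1.84 ppm.
V₁ = C₂V₂/C₁ = 1.84 × 191 / 921 = 0.382 mL.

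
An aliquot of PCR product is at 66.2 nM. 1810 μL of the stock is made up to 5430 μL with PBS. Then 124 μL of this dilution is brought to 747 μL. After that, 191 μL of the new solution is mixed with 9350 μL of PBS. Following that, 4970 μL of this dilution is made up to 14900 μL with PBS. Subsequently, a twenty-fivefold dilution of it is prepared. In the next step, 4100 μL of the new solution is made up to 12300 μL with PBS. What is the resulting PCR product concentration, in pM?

Overall dilution factor = 3 × 6.024 × 49.95 × 2.998 × 25 × 3 = 2.03 × 10⁵.
66.2 nM / 2.03 × 10⁵ = 3.26 × 10⁻⁴ nM = 0.326 pM.

0.326 pM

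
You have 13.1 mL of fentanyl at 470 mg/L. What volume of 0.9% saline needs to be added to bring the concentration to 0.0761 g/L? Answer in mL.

0.0761 g/L = 76.1 mg/L.
V₂ = C₁V₁/C₂ = 470 × 13.1 / 76.1 = 80.9 mL.
Diluent to add = V₂ − V₁ = 80.9 − 13.1 = 67.8 mL.

67.8 mL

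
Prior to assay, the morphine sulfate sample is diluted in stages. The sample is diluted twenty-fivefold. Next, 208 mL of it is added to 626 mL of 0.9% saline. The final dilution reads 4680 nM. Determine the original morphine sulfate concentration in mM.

Overall dilution factor = 25 × 4.010 = 100.
Original = 4680 nM × 100 = 4.69 × 10⁵ nM = 0.469 mM.

0.469 mM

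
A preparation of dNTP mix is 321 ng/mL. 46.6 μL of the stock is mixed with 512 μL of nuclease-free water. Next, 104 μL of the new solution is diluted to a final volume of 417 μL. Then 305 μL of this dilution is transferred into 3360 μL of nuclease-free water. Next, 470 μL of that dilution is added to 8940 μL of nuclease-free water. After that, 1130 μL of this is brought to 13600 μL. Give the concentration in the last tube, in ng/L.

Overall dilution factor = 11.99 × 4.010 × 12.02 × 20.02 × 12.04 = 1.39 × 10⁵.
321 ng/mL / 1.39 × 10⁵ = 2.31 × 10⁻³ ng/mL = 2.31 ng/L.

2.31 ng/L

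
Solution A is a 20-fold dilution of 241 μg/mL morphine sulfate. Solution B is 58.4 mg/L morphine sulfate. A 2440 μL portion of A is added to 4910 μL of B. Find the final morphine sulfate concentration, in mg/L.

C_A = 241 μg/mL / 20 = 12.0 μg/mL.
C_B = 58.4 mg/L = 58.4 μg/mL.
C_mix = (C_A·V_A + C_B·V_B)/(V_A + V_B) = (12.0×2440 + 58.4×4910) / 7350 = 43.0 μg/mL = 43.0 mg/L.

43.0 mg/L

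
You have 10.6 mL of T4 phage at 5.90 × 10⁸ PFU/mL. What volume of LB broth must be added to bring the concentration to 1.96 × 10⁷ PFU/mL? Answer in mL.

308 mL

V₂ = C₁V₁/C₂ = 5.90 × 10⁸ × 10.6 / 1.96 × 10⁷ = 319 mL.
Diluent to add = V₂ − V₁ = 319 − 10.6 = 308 mL.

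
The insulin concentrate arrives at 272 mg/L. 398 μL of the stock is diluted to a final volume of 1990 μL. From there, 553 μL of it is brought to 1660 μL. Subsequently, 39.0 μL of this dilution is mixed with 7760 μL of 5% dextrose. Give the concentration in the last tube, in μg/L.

90.6 μg/L

Overall dilution factor = 5 × 3.002 × 200.0 = 3001.
272 mg/L / 3001 = 0.0906 mg/L = 90.6 μg/L.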